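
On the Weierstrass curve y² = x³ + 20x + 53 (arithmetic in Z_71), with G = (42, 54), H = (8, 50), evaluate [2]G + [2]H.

First 2G:
Repeated addition: build up to 2G.
2G: tangent at (42, 54): λ = (3·42² + 20)/(2·54) ≡ 58/37. 37⁻¹ ≡ 48 (mod 71), so λ ≡ 58·48 ≡ 15.
  x = λ² - 42 - 42 = 225 - 84 ≡ 70; y = λ·(42 - 70) - 54 ≡ 23. → (70, 23)
2G = (70, 23).
Next 2H:
Repeated addition: build up to 2H.
2H: tangent at (8, 50): λ = (3·8² + 20)/(2·50) ≡ 70/29. 29⁻¹ ≡ 49 (mod 71), so λ ≡ 70·49 ≡ 22.
  x = λ² - 8 - 8 = 484 - 16 ≡ 42; y = λ·(8 - 42) - 50 ≡ 54. → (42, 54)
2H = (42, 54).
Finally 2G + 2H:
(70, 23) + (42, 54). λ = (54 - 23)/(42 - 70) ≡ 31/43 mod 71. 43⁻¹ ≡ 38 (mod 71), so λ ≡ 42.
  x = λ² - 70 - 42 = 1764 - 112 ≡ 19; y = λ·(70 - 19) - 23 ≡ 60. → (19, 60)

(19, 60)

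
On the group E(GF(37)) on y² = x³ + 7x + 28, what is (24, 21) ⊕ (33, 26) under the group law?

(24, 21) + (33, 26). λ = (26 - 21)/(33 - 24) ≡ 5/9 mod 37. 9⁻¹ ≡ 33 (mod 37), so λ ≡ 17.
  x = λ² - 24 - 33 = 289 - 57 ≡ 10; y = λ·(24 - 10) - 21 ≡ 32. → (10, 32)

(10, 32)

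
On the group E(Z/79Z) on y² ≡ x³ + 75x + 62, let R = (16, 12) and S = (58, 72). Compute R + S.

(28, 16)

(16, 12) + (58, 72). λ = (72 - 12)/(58 - 16) ≡ 60/42 mod 79. 42⁻¹ ≡ 32 (mod 79), so λ ≡ 24.
  x = λ² - 16 - 58 = 576 - 74 ≡ 28; y = λ·(16 - 28) - 12 ≡ 16. → (28, 16)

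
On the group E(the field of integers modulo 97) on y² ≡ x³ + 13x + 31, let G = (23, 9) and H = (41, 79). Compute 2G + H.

(72, 38)

First 2G:
Repeated addition: build up to 2G.
2G: tangent at (23, 9): λ = (3·23² + 13)/(2·9) ≡ 48/18. 18⁻¹ ≡ 27 (mod 97), so λ ≡ 48·27 ≡ 35.
  x = λ² - 23 - 23 = 1225 - 46 ≡ 15; y = λ·(23 - 15) - 9 ≡ 77. → (15, 77)
2G = (15, 77).
Finally 2G + H:
(15, 77) + (41, 79). λ = (79 - 77)/(41 - 15) ≡ 2/26 mod 97. 26⁻¹ ≡ 56 (mod 97), so λ ≡ 15.
  x = λ² - 15 - 41 = 225 - 56 ≡ 72; y = λ·(15 - 72) - 77 ≡ 38. → (72, 38)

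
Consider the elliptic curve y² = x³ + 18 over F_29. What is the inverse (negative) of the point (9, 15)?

-(9, 15) = (9, -15 mod 29) = (9, 14).

(9, 14)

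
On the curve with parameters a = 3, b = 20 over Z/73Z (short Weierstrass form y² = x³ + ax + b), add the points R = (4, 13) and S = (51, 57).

(20, 59)

(4, 13) + (51, 57). λ = (57 - 13)/(51 - 4) ≡ 44/47 mod 73. 47⁻¹ ≡ 14 (mod 73), so λ ≡ 32.
  x = λ² - 4 - 51 = 1024 - 55 ≡ 20; y = λ·(4 - 20) - 13 ≡ 59. → (20, 59)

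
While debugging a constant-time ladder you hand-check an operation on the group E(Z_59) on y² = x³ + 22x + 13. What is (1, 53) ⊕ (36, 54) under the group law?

(1, 53) + (36, 54). λ = (54 - 53)/(36 - 1) ≡ 1/35 mod 59. 35⁻¹ ≡ 27 (mod 59) since 35·27 = 945 ≡ 1, so λ ≡ 27.
  x = λ² - 1 - 36 = 729 - 37 ≡ 43; y = λ·(1 - 43) - 53 ≡ 52. → (43, 52)

(43, 52)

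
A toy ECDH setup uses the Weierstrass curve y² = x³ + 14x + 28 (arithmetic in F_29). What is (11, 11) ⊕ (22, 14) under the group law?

(11, 11) + (22, 14). λ = (14 - 11)/(22 - 11) ≡ 3/11 mod 29. 11⁻¹ ≡ 8 (mod 29), so λ ≡ 24.
  x = λ² - 11 - 22 = 576 - 33 ≡ 21; y = λ·(11 - 21) - 11 ≡ 10. → (21, 10)

(21, 10)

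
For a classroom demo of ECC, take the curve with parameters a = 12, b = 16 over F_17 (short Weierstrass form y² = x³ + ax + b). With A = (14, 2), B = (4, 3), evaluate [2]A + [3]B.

First 2A:
Repeated addition: build up to 2A.
2A: tangent at (14, 2): λ = (3·14² + 12)/(2·2) ≡ 5/4. 4⁻¹ ≡ 13 (mod 17), so λ ≡ 5·13 ≡ 14.
  x = λ² - 14 - 14 = 196 - 28 ≡ 15; y = λ·(14 - 15) - 2 ≡ 1. → (15, 1)
2A = (15, 1).
Next 3B:
Repeated addition: build up to 3B.
2B: tangent at (4, 3): λ = (3·4² + 12)/(2·3) ≡ 9/6. 6⁻¹ ≡ 3 (mod 17), so λ ≡ 9·3 ≡ 10.
  x = λ² - 4 - 4 = 100 - 8 ≡ 7; y = λ·(4 - 7) - 3 ≡ 1. → (7, 1)
3B: (7, 1) + (4, 3). λ = (3 - 1)/(4 - 7) ≡ 2/14 mod 17. 14⁻¹ ≡ 11 (mod 17), so λ ≡ 5.
  x = λ² - 7 - 4 = 25 - 11 ≡ 14; y = λ·(7 - 14) - 1 ≡ 15. → (14, 15)
3B = (14, 15).
Finally 2A + 3B:
(15, 1) + (14, 15). λ = (15 - 1)/(14 - 15) ≡ 14/16 mod 17. 16⁻¹ ≡ 16 (mod 17), so λ ≡ 3.
  x = λ² - 15 - 14 = 9 - 29 ≡ 14; y = λ·(15 - 14) - 1 ≡ 2. → (14, 2)

(14, 2)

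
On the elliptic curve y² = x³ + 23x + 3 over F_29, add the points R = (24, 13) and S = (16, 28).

(12, 8)

(24, 13) + (16, 28). λ = (28 - 13)/(16 - 24) ≡ 15/21 mod 29. 21⁻¹ ≡ 18 (mod 29), so λ ≡ 9.
  x = λ² - 24 - 16 = 81 - 40 ≡ 12; y = λ·(24 - 12) - 13 ≡ 8. → (12, 8)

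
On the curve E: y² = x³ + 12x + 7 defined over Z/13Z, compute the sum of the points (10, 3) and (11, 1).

(10, 3) + (11, 1). λ = (1 - 3)/(11 - 10) ≡ 11/1 mod 13. 1⁻¹ ≡ 1 (mod 13), so λ ≡ 11.
  x = λ² - 10 - 11 = 121 - 21 ≡ 9; y = λ·(10 - 9) - 3 ≡ 8. → (9, 8)

(9, 8)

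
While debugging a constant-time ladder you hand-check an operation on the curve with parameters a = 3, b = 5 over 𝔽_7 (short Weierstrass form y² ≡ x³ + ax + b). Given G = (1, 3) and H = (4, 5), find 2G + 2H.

(1, 3)

First 2G:
Repeated addition: build up to 2G.
2G: tangent at (1, 3): λ = (3·1² + 3)/(2·3) ≡ 6/6. 6⁻¹ ≡ 6 (mod 7), so λ ≡ 6·6 ≡ 1.
  x = λ² - 1 - 1 = 1 - 2 ≡ 6; y = λ·(1 - 6) - 3 ≡ 6. → (6, 6)
2G = (6, 6).
Next 2H:
Repeated addition: build up to 2H.
2H: tangent at (4, 5): λ = (3·4² + 3)/(2·5) ≡ 2/3. 3⁻¹ ≡ 5 (mod 7) since 3·5 = 15 ≡ 1, so λ ≡ 2·5 ≡ 3.
  x = λ² - 4 - 4 = 9 - 8 ≡ 1; y = λ·(4 - 1) - 5 ≡ 4. → (1, 4)
2H = (1, 4).
Finally 2G + 2H:
(6, 6) + (1, 4). λ = (4 - 6)/(1 - 6) ≡ 5/2 mod 7. 2⁻¹ ≡ 4 (mod 7), so λ ≡ 6.
  x = λ² - 6 - 1 = 36 - 7 ≡ 1; y = λ·(6 - 1) - 6 ≡ 3. → (1, 3)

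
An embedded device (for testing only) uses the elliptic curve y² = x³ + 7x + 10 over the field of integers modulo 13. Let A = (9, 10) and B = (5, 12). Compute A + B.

(9, 3)

(9, 10) + (5, 12). λ = (12 - 10)/(5 - 9) ≡ 2/9 mod 13. 9⁻¹ ≡ 3 (mod 13), so λ ≡ 6.
  x = λ² - 9 - 5 = 36 - 14 ≡ 9; y = λ·(9 - 9) - 10 ≡ 3. → (9, 3)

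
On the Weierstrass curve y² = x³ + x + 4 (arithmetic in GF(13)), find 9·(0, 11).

(9, 1)

Write Q = (0, 11).
Repeated addition: build up to 9Q.
2Q: tangent at (0, 11): λ = (3·0² + 1)/(2·11) ≡ 1/9. 9⁻¹ ≡ 3 (mod 13), so λ ≡ 1·3 ≡ 3.
  x = λ² - 0 - 0 = 9 - 0 ≡ 9; y = λ·(0 - 9) - 11 ≡ 1. → (9, 1)
3Q: (9, 1) + (0, 11). λ = (11 - 1)/(0 - 9) ≡ 10/4 mod 13. 4⁻¹ ≡ 10 (mod 13), so λ ≡ 9.
  x = λ² - 9 - 0 = 81 - 9 ≡ 7; y = λ·(9 - 7) - 1 ≡ 4. → (7, 4)
4Q: (7, 4) + (0, 11). λ = (11 - 4)/(0 - 7) ≡ 7/6 mod 13. 6⁻¹ ≡ 11 (mod 13) since 6·11 = 66 ≡ 1, so λ ≡ 12.
  x = λ² - 7 - 0 = 144 - 7 ≡ 7; y = λ·(7 - 7) - 4 ≡ 9. → (7, 9)
5Q: (7, 9) + (0, 11). λ = (11 - 9)/(0 - 7) ≡ 2/6 mod 13. 6⁻¹ ≡ 11 (mod 13), so λ ≡ 9.
  x = λ² - 7 - 0 = 81 - 7 ≡ 9; y = λ·(7 - 9) - 9 ≡ 12. → (9, 12)
6Q: (9, 12) + (0, 11). λ = (11 - 12)/(0 - 9) ≡ 12/4 mod 13. 4⁻¹ ≡ 10 (mod 13), so λ ≡ 3.
  x = λ² - 9 - 0 = 9 - 9 ≡ 0; y = λ·(9 - 0) - 12 ≡ 2. → (0, 2)
7Q: (0, 2) + (0, 11): same x and y₁ ≡ -y₂, so the sum is O.
8Q: O + (0, 11) = (0, 11) (identity).
9Q: tangent at (0, 11): λ = (3·0² + 1)/(2·11) ≡ 1/9. 9⁻¹ ≡ 3 (mod 13), so λ ≡ 1·3 ≡ 3.
  x = λ² - 0 - 0 = 9 - 0 ≡ 9; y = λ·(0 - 9) - 11 ≡ 1. → (9, 1)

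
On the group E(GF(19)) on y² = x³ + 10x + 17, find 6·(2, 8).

(1, 3)

Write Q = (2, 8).
Repeated addition: build up to 6Q.
2Q: tangent at (2, 8): λ = (3·2² + 10)/(2·8) ≡ 3/16. 16⁻¹ ≡ 6 (mod 19) since 16·6 = 96 ≡ 1, so λ ≡ 3·6 ≡ 18.
  x = λ² - 2 - 2 = 324 - 4 ≡ 16; y = λ·(2 - 16) - 8 ≡ 6. → (16, 6)
3Q: (16, 6) + (2, 8). λ = (8 - 6)/(2 - 16) ≡ 2/5 mod 19. 5⁻¹ ≡ 4 (mod 19), so λ ≡ 8.
  x = λ² - 16 - 2 = 64 - 18 ≡ 8; y = λ·(16 - 8) - 6 ≡ 1. → (8, 1)
4Q: (8, 1) + (2, 8). λ = (8 - 1)/(2 - 8) ≡ 7/13 mod 19. 13⁻¹ ≡ 3 (mod 19), so λ ≡ 2.
  x = λ² - 8 - 2 = 4 - 10 ≡ 13; y = λ·(8 - 13) - 1 ≡ 8. → (13, 8)
5Q: (13, 8) + (2, 8). λ = (8 - 8)/(2 - 13) ≡ 0/8 mod 19. 8⁻¹ ≡ 12 (mod 19), so λ ≡ 0.
  x = λ² - 13 - 2 = 0 - 15 ≡ 4; y = λ·(13 - 4) - 8 ≡ 11. → (4, 11)
6Q: (4, 11) + (2, 8). λ = (8 - 11)/(2 - 4) ≡ 16/17 mod 19. 17⁻¹ ≡ 9 (mod 19), so λ ≡ 11.
  x = λ² - 4 - 2 = 121 - 6 ≡ 1; y = λ·(4 - 1) - 11 ≡ 3. → (1, 3)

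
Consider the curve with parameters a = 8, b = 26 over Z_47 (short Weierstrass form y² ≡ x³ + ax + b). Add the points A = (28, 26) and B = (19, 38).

(7, 40)

(28, 26) + (19, 38). λ = (38 - 26)/(19 - 28) ≡ 12/38 mod 47. 38⁻¹ ≡ 26 (mod 47) since 38·26 = 988 ≡ 1, so λ ≡ 30.
  x = λ² - 28 - 19 = 900 - 47 ≡ 7; y = λ·(28 - 7) - 26 ≡ 40. → (7, 40)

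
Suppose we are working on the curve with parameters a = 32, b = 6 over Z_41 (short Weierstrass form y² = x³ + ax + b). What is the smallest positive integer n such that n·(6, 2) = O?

11

2P: tangent at (6, 2): λ = (3·6² + 32)/(2·2) ≡ 17/4. 4⁻¹ ≡ 31 (mod 41) since 4·31 = 124 ≡ 1, so λ ≡ 17·31 ≡ 35.
  x = λ² - 6 - 6 = 1225 - 12 ≡ 24; y = λ·(6 - 24) - 2 ≡ 24. → (24, 24)
3P: (24, 24) + (6, 2). λ = (2 - 24)/(6 - 24) ≡ 19/23 mod 41. 23⁻¹ ≡ 25 (mod 41), so λ ≡ 24.
  x = λ² - 24 - 6 = 576 - 30 ≡ 13; y = λ·(24 - 13) - 24 ≡ 35. → (13, 35)
4P: (13, 35) + (6, 2). λ = (2 - 35)/(6 - 13) ≡ 8/34 mod 41. 34⁻¹ ≡ 35 (mod 41) since 34·35 = 1190 ≡ 1, so λ ≡ 34.
  x = λ² - 13 - 6 = 1156 - 19 ≡ 30; y = λ·(13 - 30) - 35 ≡ 2. → (30, 2)
5P: (30, 2) + (6, 2). λ = (2 - 2)/(6 - 30) ≡ 0/17 mod 41. 17⁻¹ ≡ 29 (mod 41), so λ ≡ 0.
  x = λ² - 30 - 6 = 0 - 36 ≡ 5; y = λ·(30 - 5) - 2 ≡ 39. → (5, 39)
6P: (5, 39) + (6, 2). λ = (2 - 39)/(6 - 5) ≡ 4/1 mod 41. 1⁻¹ ≡ 1 (mod 41) since 1·1 = 1 ≡ 1, so λ ≡ 4.
  x = λ² - 5 - 6 = 16 - 11 ≡ 5; y = λ·(5 - 5) - 39 ≡ 2. → (5, 2)
7P: (5, 2) + (6, 2). λ = (2 - 2)/(6 - 5) ≡ 0/1 mod 41. 1⁻¹ ≡ 1 (mod 41) since 1·1 = 1 ≡ 1, so λ ≡ 0.
  x = λ² - 5 - 6 = 0 - 11 ≡ 30; y = λ·(5 - 30) - 2 ≡ 39. → (30, 39)
8P: (30, 39) + (6, 2). λ = (2 - 39)/(6 - 30) ≡ 4/17 mod 41. 17⁻¹ ≡ 29 (mod 41), so λ ≡ 34.
  x = λ² - 30 - 6 = 1156 - 36 ≡ 13; y = λ·(30 - 13) - 39 ≡ 6. → (13, 6)
9P: (13, 6) + (6, 2). λ = (2 - 6)/(6 - 13) ≡ 37/34 mod 41. 34⁻¹ ≡ 35 (mod 41), so λ ≡ 24.
  x = λ² - 13 - 6 = 576 - 19 ≡ 24; y = λ·(13 - 24) - 6 ≡ 17. → (24, 17)
10P: (24, 17) + (6, 2). λ = (2 - 17)/(6 - 24) ≡ 26/23 mod 41. 23⁻¹ ≡ 25 (mod 41), so λ ≡ 35.
  x = λ² - 24 - 6 = 1225 - 30 ≡ 6; y = λ·(24 - 6) - 17 ≡ 39. → (6, 39)
11P: (6, 39) + (6, 2): same x and y₁ ≡ -y₂, so the sum is O.
11P = O, so the order is 11.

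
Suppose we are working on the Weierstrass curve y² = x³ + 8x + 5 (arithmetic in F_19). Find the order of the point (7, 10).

2P: tangent at (7, 10): λ = (3·7² + 8)/(2·10) ≡ 3/1. 1⁻¹ ≡ 1 (mod 19), so λ ≡ 3·1 ≡ 3.
  x = λ² - 7 - 7 = 9 - 14 ≡ 14; y = λ·(7 - 14) - 10 ≡ 7. → (14, 7)
3P: (14, 7) + (7, 10). λ = (10 - 7)/(7 - 14) ≡ 3/12 mod 19. 12⁻¹ ≡ 8 (mod 19) since 12·8 = 96 ≡ 1, so λ ≡ 5.
  x = λ² - 14 - 7 = 25 - 21 ≡ 4; y = λ·(14 - 4) - 7 ≡ 5. → (4, 5)
4P: (4, 5) + (7, 10). λ = (10 - 5)/(7 - 4) ≡ 5/3 mod 19. 3⁻¹ ≡ 13 (mod 19), so λ ≡ 8.
  x = λ² - 4 - 7 = 64 - 11 ≡ 15; y = λ·(4 - 15) - 5 ≡ 2. → (15, 2)
5P: (15, 2) + (7, 10). λ = (10 - 2)/(7 - 15) ≡ 8/11 mod 19. 11⁻¹ ≡ 7 (mod 19), so λ ≡ 18.
  x = λ² - 15 - 7 = 324 - 22 ≡ 17; y = λ·(15 - 17) - 2 ≡ 0. → (17, 0)
6P: (17, 0) + (7, 10). λ = (10 - 0)/(7 - 17) ≡ 10/9 mod 19. 9⁻¹ ≡ 17 (mod 19), so λ ≡ 18.
  x = λ² - 17 - 7 = 324 - 24 ≡ 15; y = λ·(17 - 15) - 0 ≡ 17. → (15, 17)
7P: (15, 17) + (7, 10). λ = (10 - 17)/(7 - 15) ≡ 12/11 mod 19. 11⁻¹ ≡ 7 (mod 19), so λ ≡ 8.
  x = λ² - 15 - 7 = 64 - 22 ≡ 4; y = λ·(15 - 4) - 17 ≡ 14. → (4, 14)
8P: (4, 14) + (7, 10). λ = (10 - 14)/(7 - 4) ≡ 15/3 mod 19. 3⁻¹ ≡ 13 (mod 19), so λ ≡ 5.
  x = λ² - 4 - 7 = 25 - 11 ≡ 14; y = λ·(4 - 14) - 14 ≡ 12. → (14, 12)
9P: (14, 12) + (7, 10). λ = (10 - 12)/(7 - 14) ≡ 17/12 mod 19. 12⁻¹ ≡ 8 (mod 19) since 12·8 = 96 ≡ 1, so λ ≡ 3.
  x = λ² - 14 - 7 = 9 - 21 ≡ 7; y = λ·(14 - 7) - 12 ≡ 9. → (7, 9)
10P: (7, 9) + (7, 10): same x and y₁ ≡ -y₂, so the sum is ∞.
10P = ∞, so the order is 10.

10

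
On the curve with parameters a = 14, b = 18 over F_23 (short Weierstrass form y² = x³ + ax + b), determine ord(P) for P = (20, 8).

2P: tangent at (20, 8): λ = (3·20² + 14)/(2·8) ≡ 18/16. 16⁻¹ ≡ 13 (mod 23), so λ ≡ 18·13 ≡ 4.
  x = λ² - 20 - 20 = 16 - 40 ≡ 22; y = λ·(20 - 22) - 8 ≡ 7. → (22, 7)
3P: (22, 7) + (20, 8). λ = (8 - 7)/(20 - 22) ≡ 1/21 mod 23. 21⁻¹ ≡ 11 (mod 23), so λ ≡ 11.
  x = λ² - 22 - 20 = 121 - 42 ≡ 10; y = λ·(22 - 10) - 7 ≡ 10. → (10, 10)
4P: (10, 10) + (20, 8). λ = (8 - 10)/(20 - 10) ≡ 21/10 mod 23. 10⁻¹ ≡ 7 (mod 23) since 10·7 = 70 ≡ 1, so λ ≡ 9.
  x = λ² - 10 - 20 = 81 - 30 ≡ 5; y = λ·(10 - 5) - 10 ≡ 12. → (5, 12)
5P: (5, 12) + (20, 8). λ = (8 - 12)/(20 - 5) ≡ 19/15 mod 23. 15⁻¹ ≡ 20 (mod 23) since 15·20 = 300 ≡ 1, so λ ≡ 12.
  x = λ² - 5 - 20 = 144 - 25 ≡ 4; y = λ·(5 - 4) - 12 ≡ 0. → (4, 0)
6P: (4, 0) + (20, 8). λ = (8 - 0)/(20 - 4) ≡ 8/16 mod 23. 16⁻¹ ≡ 13 (mod 23), so λ ≡ 12.
  x = λ² - 4 - 20 = 144 - 24 ≡ 5; y = λ·(4 - 5) - 0 ≡ 11. → (5, 11)
7P: (5, 11) + (20, 8). λ = (8 - 11)/(20 - 5) ≡ 20/15 mod 23. 15⁻¹ ≡ 20 (mod 23), so λ ≡ 9.
  x = λ² - 5 - 20 = 81 - 25 ≡ 10; y = λ·(5 - 10) - 11 ≡ 13. → (10, 13)
8P: (10, 13) + (20, 8). λ = (8 - 13)/(20 - 10) ≡ 18/10 mod 23. 10⁻¹ ≡ 7 (mod 23) since 10·7 = 70 ≡ 1, so λ ≡ 11.
  x = λ² - 10 - 20 = 121 - 30 ≡ 22; y = λ·(10 - 22) - 13 ≡ 16. → (22, 16)
9P: (22, 16) + (20, 8). λ = (8 - 16)/(20 - 22) ≡ 15/21 mod 23. 21⁻¹ ≡ 11 (mod 23) since 21·11 = 231 ≡ 1, so λ ≡ 4.
  x = λ² - 22 - 20 = 16 - 42 ≡ 20; y = λ·(22 - 20) - 16 ≡ 15. → (20, 15)
10P: (20, 15) + (20, 8): same x and y₁ ≡ -y₂, so the sum is the point at infinity.
10P = the point at infinity, so the order is 10.

10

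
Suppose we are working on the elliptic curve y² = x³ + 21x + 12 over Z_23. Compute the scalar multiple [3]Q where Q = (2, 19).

(5, 14)

Repeated addition: build up to 3Q.
2Q: tangent at (2, 19): λ = (3·2² + 21)/(2·19) ≡ 10/15. 15⁻¹ ≡ 20 (mod 23), so λ ≡ 10·20 ≡ 16.
  x = λ² - 2 - 2 = 256 - 4 ≡ 22; y = λ·(2 - 22) - 19 ≡ 6. → (22, 6)
3Q: (22, 6) + (2, 19). λ = (19 - 6)/(2 - 22) ≡ 13/3 mod 23. 3⁻¹ ≡ 8 (mod 23) since 3·8 = 24 ≡ 1, so λ ≡ 12.
  x = λ² - 22 - 2 = 144 - 24 ≡ 5; y = λ·(22 - 5) - 6 ≡ 14. → (5, 14)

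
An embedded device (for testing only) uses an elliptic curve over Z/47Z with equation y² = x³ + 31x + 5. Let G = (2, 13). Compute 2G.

(23, 30)

tangent at (2, 13): λ = (3·2² + 31)/(2·13) ≡ 43/26. 26⁻¹ ≡ 38 (mod 47), so λ ≡ 43·38 ≡ 36.
  x = λ² - 2 - 2 = 1296 - 4 ≡ 23; y = λ·(2 - 23) - 13 ≡ 30. → (23, 30)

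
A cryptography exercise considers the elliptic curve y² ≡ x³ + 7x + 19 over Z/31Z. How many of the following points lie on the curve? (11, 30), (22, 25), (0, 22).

2

(11, 30): 30² ≡ 1, rhs ≡ 1 → on.
(22, 25): 25² ≡ 5, rhs ≡ 2 → off.
(0, 22): 22² ≡ 19, rhs ≡ 19 → on.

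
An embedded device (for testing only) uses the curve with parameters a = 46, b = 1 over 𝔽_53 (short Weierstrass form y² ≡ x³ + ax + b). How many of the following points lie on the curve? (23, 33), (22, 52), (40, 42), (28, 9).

3

(23, 33): 33² ≡ 29, rhs ≡ 29 → on.
(22, 52): 52² ≡ 1, rhs ≡ 1 → on.
(40, 42): 42² ≡ 15, rhs ≡ 15 → on.
(28, 9): 9² ≡ 28, rhs ≡ 27 → off.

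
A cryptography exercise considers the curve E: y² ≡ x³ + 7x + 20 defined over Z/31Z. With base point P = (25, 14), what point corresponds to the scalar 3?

Repeated addition: build up to 3P.
2P: tangent at (25, 14): λ = (3·25² + 7)/(2·14) ≡ 22/28. 28⁻¹ ≡ 10 (mod 31), so λ ≡ 22·10 ≡ 3.
  x = λ² - 25 - 25 = 9 - 50 ≡ 21; y = λ·(25 - 21) - 14 ≡ 29. → (21, 29)
3P: (21, 29) + (25, 14). λ = (14 - 29)/(25 - 21) ≡ 16/4 mod 31. 4⁻¹ ≡ 8 (mod 31) since 4·8 = 32 ≡ 1, so λ ≡ 4.
  x = λ² - 21 - 25 = 16 - 46 ≡ 1; y = λ·(21 - 1) - 29 ≡ 20. → (1, 20)

(1, 20)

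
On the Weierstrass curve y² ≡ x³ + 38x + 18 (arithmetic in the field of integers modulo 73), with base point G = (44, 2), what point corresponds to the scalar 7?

Double-and-add on 7 = (111)₂. Start with G = (44, 2) for the leading 1-bit.
double: tangent at (44, 2): λ = (3·44² + 38)/(2·2) ≡ 6/4. 4⁻¹ ≡ 55 (mod 73) since 4·55 = 220 ≡ 1, so λ ≡ 6·55 ≡ 38.
  x = λ² - 44 - 44 = 1444 - 88 ≡ 42; y = λ·(44 - 42) - 2 ≡ 1. → (42, 1)
add G: (42, 1) + (44, 2). λ = (2 - 1)/(44 - 42) ≡ 1/2 mod 73. 2⁻¹ ≡ 37 (mod 73), so λ ≡ 37.
  x = λ² - 42 - 44 = 1369 - 86 ≡ 42; y = λ·(42 - 42) - 1 ≡ 72. → (42, 72)
double: tangent at (42, 72): λ = (3·42² + 38)/(2·72) ≡ 1/71. 71⁻¹ ≡ 36 (mod 73) since 71·36 = 2556 ≡ 1, so λ ≡ 1·36 ≡ 36.
  x = λ² - 42 - 42 = 1296 - 84 ≡ 44; y = λ·(42 - 44) - 72 ≡ 2. → (44, 2)
add G: tangent at (44, 2): λ = (3·44² + 38)/(2·2) ≡ 6/4. 4⁻¹ ≡ 55 (mod 73), so λ ≡ 6·55 ≡ 38.
  x = λ² - 44 - 44 = 1444 - 88 ≡ 42; y = λ·(44 - 42) - 2 ≡ 1. → (42, 1)

(42, 1)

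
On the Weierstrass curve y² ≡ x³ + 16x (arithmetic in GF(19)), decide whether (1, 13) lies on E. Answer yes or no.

yes

y² = 13² ≡ 17; x³ + 16x + 0 = 17 ≡ 17 (mod 19). 17 = 17.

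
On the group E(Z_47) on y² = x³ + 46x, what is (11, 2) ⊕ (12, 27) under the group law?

(38, 28)

(11, 2) + (12, 27). λ = (27 - 2)/(12 - 11) ≡ 25/1 mod 47. 1⁻¹ ≡ 1 (mod 47), so λ ≡ 25.
  x = λ² - 11 - 12 = 625 - 23 ≡ 38; y = λ·(11 - 38) - 2 ≡ 28. → (38, 28)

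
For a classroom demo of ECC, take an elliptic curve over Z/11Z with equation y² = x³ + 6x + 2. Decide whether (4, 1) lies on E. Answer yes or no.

no

y² = 1² ≡ 1; x³ + 6x + 2 = 90 ≡ 2 (mod 11). 1 ≠ 2.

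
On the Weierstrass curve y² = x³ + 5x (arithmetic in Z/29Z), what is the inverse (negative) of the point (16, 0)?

-(16, 0) = (16, -0 mod 29) = (16, 0).

(16, 0)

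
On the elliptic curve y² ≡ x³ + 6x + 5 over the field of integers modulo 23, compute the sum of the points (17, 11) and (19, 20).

(17, 11) + (19, 20). λ = (20 - 11)/(19 - 17) ≡ 9/2 mod 23. 2⁻¹ ≡ 12 (mod 23) since 2·12 = 24 ≡ 1, so λ ≡ 16.
  x = λ² - 17 - 19 = 256 - 36 ≡ 13; y = λ·(17 - 13) - 11 ≡ 7. → (13, 7)

(13, 7)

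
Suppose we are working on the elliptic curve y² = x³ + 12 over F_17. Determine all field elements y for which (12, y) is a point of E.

none

x³ + 0x + 12 = 1740 ≡ 6 (mod 17).
6 is a non-residue mod 17; no y exists.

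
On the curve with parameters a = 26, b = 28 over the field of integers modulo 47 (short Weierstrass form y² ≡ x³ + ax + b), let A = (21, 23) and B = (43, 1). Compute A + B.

(21, 23) + (43, 1). λ = (1 - 23)/(43 - 21) ≡ 25/22 mod 47. 22⁻¹ ≡ 15 (mod 47), so λ ≡ 46.
  x = λ² - 21 - 43 = 2116 - 64 ≡ 31; y = λ·(21 - 31) - 23 ≡ 34. → (31, 34)

(31, 34)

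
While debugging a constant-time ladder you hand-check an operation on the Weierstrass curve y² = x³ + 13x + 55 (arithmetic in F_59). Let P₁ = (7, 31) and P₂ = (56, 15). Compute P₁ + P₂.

(8, 50)

(7, 31) + (56, 15). λ = (15 - 31)/(56 - 7) ≡ 43/49 mod 59. 49⁻¹ ≡ 53 (mod 59), so λ ≡ 37.
  x = λ² - 7 - 56 = 1369 - 63 ≡ 8; y = λ·(7 - 8) - 31 ≡ 50. → (8, 50)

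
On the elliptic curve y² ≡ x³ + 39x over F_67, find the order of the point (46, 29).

4

2P: tangent at (46, 29): λ = (3·46² + 39)/(2·29) ≡ 22/58. 58⁻¹ ≡ 52 (mod 67), so λ ≡ 22·52 ≡ 5.
  x = λ² - 46 - 46 = 25 - 92 ≡ 0; y = λ·(46 - 0) - 29 ≡ 0. → (0, 0)
3P: (0, 0) + (46, 29). λ = (29 - 0)/(46 - 0) ≡ 29/46 mod 67. 46⁻¹ ≡ 51 (mod 67), so λ ≡ 5.
  x = λ² - 0 - 46 = 25 - 46 ≡ 46; y = λ·(0 - 46) - 0 ≡ 38. → (46, 38)
4P: (46, 38) + (46, 29): same x and y₁ ≡ -y₂, so the sum is 𝒪.
4P = 𝒪, so the order is 4.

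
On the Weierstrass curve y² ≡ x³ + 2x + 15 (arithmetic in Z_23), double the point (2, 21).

(14, 21)

tangent at (2, 21): λ = (3·2² + 2)/(2·21) ≡ 14/19. 19⁻¹ ≡ 17 (mod 23) since 19·17 = 323 ≡ 1, so λ ≡ 14·17 ≡ 8.
  x = λ² - 2 - 2 = 64 - 4 ≡ 14; y = λ·(2 - 14) - 21 ≡ 21. → (14, 21)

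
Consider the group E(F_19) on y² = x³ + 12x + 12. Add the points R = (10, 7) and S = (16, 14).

(16, 5)

(10, 7) + (16, 14). λ = (14 - 7)/(16 - 10) ≡ 7/6 mod 19. 6⁻¹ ≡ 16 (mod 19) since 6·16 = 96 ≡ 1, so λ ≡ 17.
  x = λ² - 10 - 16 = 289 - 26 ≡ 16; y = λ·(10 - 16) - 7 ≡ 5. → (16, 5)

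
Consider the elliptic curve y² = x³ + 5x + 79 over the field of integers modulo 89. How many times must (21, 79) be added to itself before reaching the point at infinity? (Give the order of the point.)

11

2P: tangent at (21, 79): λ = (3·21² + 5)/(2·79) ≡ 82/69. 69⁻¹ ≡ 40 (mod 89), so λ ≡ 82·40 ≡ 76.
  x = λ² - 21 - 21 = 5776 - 42 ≡ 38; y = λ·(21 - 38) - 79 ≡ 53. → (38, 53)
3P: (38, 53) + (21, 79). λ = (79 - 53)/(21 - 38) ≡ 26/72 mod 89. 72⁻¹ ≡ 68 (mod 89), so λ ≡ 77.
  x = λ² - 38 - 21 = 5929 - 59 ≡ 85; y = λ·(38 - 85) - 53 ≡ 66. → (85, 66)
4P: (85, 66) + (21, 79). λ = (79 - 66)/(21 - 85) ≡ 13/25 mod 89. 25⁻¹ ≡ 57 (mod 89) since 25·57 = 1425 ≡ 1, so λ ≡ 29.
  x = λ² - 85 - 21 = 841 - 106 ≡ 23; y = λ·(85 - 23) - 66 ≡ 41. → (23, 41)
5P: (23, 41) + (21, 79). λ = (79 - 41)/(21 - 23) ≡ 38/87 mod 89. 87⁻¹ ≡ 44 (mod 89), so λ ≡ 70.
  x = λ² - 23 - 21 = 4900 - 44 ≡ 50; y = λ·(23 - 50) - 41 ≡ 27. → (50, 27)
6P: (50, 27) + (21, 79). λ = (79 - 27)/(21 - 50) ≡ 52/60 mod 89. 60⁻¹ ≡ 46 (mod 89) since 60·46 = 2760 ≡ 1, so λ ≡ 78.
  x = λ² - 50 - 21 = 6084 - 71 ≡ 50; y = λ·(50 - 50) - 27 ≡ 62. → (50, 62)
7P: (50, 62) + (21, 79). λ = (79 - 62)/(21 - 50) ≡ 17/60 mod 89. 60⁻¹ ≡ 46 (mod 89), so λ ≡ 70.
  x = λ² - 50 - 21 = 4900 - 71 ≡ 23; y = λ·(50 - 23) - 62 ≡ 48. → (23, 48)
8P: (23, 48) + (21, 79). λ = (79 - 48)/(21 - 23) ≡ 31/87 mod 89. 87⁻¹ ≡ 44 (mod 89) since 87·44 = 3828 ≡ 1, so λ ≡ 29.
  x = λ² - 23 - 21 = 841 - 44 ≡ 85; y = λ·(23 - 85) - 48 ≡ 23. → (85, 23)
9P: (85, 23) + (21, 79). λ = (79 - 23)/(21 - 85) ≡ 56/25 mod 89. 25⁻¹ ≡ 57 (mod 89) since 25·57 = 1425 ≡ 1, so λ ≡ 77.
  x = λ² - 85 - 21 = 5929 - 106 ≡ 38; y = λ·(85 - 38) - 23 ≡ 36. → (38, 36)
10P: (38, 36) + (21, 79). λ = (79 - 36)/(21 - 38) ≡ 43/72 mod 89. 72⁻¹ ≡ 68 (mod 89) since 72·68 = 4896 ≡ 1, so λ ≡ 76.
  x = λ² - 38 - 21 = 5776 - 59 ≡ 21; y = λ·(38 - 21) - 36 ≡ 10. → (21, 10)
11P: (21, 10) + (21, 79): same x and y₁ ≡ -y₂, so the sum is the point at infinity.
11P = the point at infinity, so the order is 11.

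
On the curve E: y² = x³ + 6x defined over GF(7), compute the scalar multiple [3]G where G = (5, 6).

Repeated addition: build up to 3G.
2G: tangent at (5, 6): λ = (3·5² + 6)/(2·6) ≡ 4/5. 5⁻¹ ≡ 3 (mod 7), so λ ≡ 4·3 ≡ 5.
  x = λ² - 5 - 5 = 25 - 10 ≡ 1; y = λ·(5 - 1) - 6 ≡ 0. → (1, 0)
3G: (1, 0) + (5, 6). λ = (6 - 0)/(5 - 1) ≡ 6/4 mod 7. 4⁻¹ ≡ 2 (mod 7) since 4·2 = 8 ≡ 1, so λ ≡ 5.
  x = λ² - 1 - 5 = 25 - 6 ≡ 5; y = λ·(1 - 5) - 0 ≡ 1. → (5, 1)

(5, 1)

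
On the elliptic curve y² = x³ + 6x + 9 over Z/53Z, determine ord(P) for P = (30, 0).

2P: (30, 0) + (30, 0): same x and y₁ ≡ -y₂, so the sum is O.
2P = O, so the order is 2.

2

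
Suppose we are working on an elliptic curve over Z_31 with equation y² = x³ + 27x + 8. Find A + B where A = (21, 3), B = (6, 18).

(21, 3) + (6, 18). λ = (18 - 3)/(6 - 21) ≡ 15/16 mod 31. 16⁻¹ ≡ 2 (mod 31), so λ ≡ 30.
  x = λ² - 21 - 6 = 900 - 27 ≡ 5; y = λ·(21 - 5) - 3 ≡ 12. → (5, 12)

(5, 12)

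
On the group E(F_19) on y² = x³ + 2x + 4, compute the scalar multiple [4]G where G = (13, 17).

(13, 17)

Double-and-add on 4 = (100)₂. Start with G = (13, 17) for the leading 1-bit.
double: tangent at (13, 17): λ = (3·13² + 2)/(2·17) ≡ 15/15. 15⁻¹ ≡ 14 (mod 19), so λ ≡ 15·14 ≡ 1.
  x = λ² - 13 - 13 = 1 - 26 ≡ 13; y = λ·(13 - 13) - 17 ≡ 2. → (13, 2)
double: tangent at (13, 2): λ = (3·13² + 2)/(2·2) ≡ 15/4. 4⁻¹ ≡ 5 (mod 19), so λ ≡ 15·5 ≡ 18.
  x = λ² - 13 - 13 = 324 - 26 ≡ 13; y = λ·(13 - 13) - 2 ≡ 17. → (13, 17)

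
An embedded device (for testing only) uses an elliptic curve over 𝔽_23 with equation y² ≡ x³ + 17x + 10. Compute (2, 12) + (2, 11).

O

The two points share x = 2 and their y-coordinates satisfy 12 + 11 ≡ 0 (mod 23), so they are inverses. Their sum is ∞.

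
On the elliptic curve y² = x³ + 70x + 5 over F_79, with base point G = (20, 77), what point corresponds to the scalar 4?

(29, 65)

Repeated addition: build up to 4G.
2G: tangent at (20, 77): λ = (3·20² + 70)/(2·77) ≡ 6/75. 75⁻¹ ≡ 59 (mod 79) since 75·59 = 4425 ≡ 1, so λ ≡ 6·59 ≡ 38.
  x = λ² - 20 - 20 = 1444 - 40 ≡ 61; y = λ·(20 - 61) - 77 ≡ 24. → (61, 24)
3G: (61, 24) + (20, 77). λ = (77 - 24)/(20 - 61) ≡ 53/38 mod 79. 38⁻¹ ≡ 52 (mod 79) since 38·52 = 1976 ≡ 1, so λ ≡ 70.
  x = λ² - 61 - 20 = 4900 - 81 ≡ 0; y = λ·(61 - 0) - 24 ≡ 59. → (0, 59)
4G: (0, 59) + (20, 77). λ = (77 - 59)/(20 - 0) ≡ 18/20 mod 79. 20⁻¹ ≡ 4 (mod 79), so λ ≡ 72.
  x = λ² - 0 - 20 = 5184 - 20 ≡ 29; y = λ·(0 - 29) - 59 ≡ 65. → (29, 65)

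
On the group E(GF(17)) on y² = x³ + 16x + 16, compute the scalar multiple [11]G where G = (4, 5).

(14, 14)

Double-and-add on 11 = (1011)₂. Start with G = (4, 5) for the leading 1-bit.
double: tangent at (4, 5): λ = (3·4² + 16)/(2·5) ≡ 13/10. 10⁻¹ ≡ 12 (mod 17), so λ ≡ 13·12 ≡ 3.
  x = λ² - 4 - 4 = 9 - 8 ≡ 1; y = λ·(4 - 1) - 5 ≡ 4. → (1, 4)
double: tangent at (1, 4): λ = (3·1² + 16)/(2·4) ≡ 2/8. 8⁻¹ ≡ 15 (mod 17) since 8·15 = 120 ≡ 1, so λ ≡ 2·15 ≡ 13.
  x = λ² - 1 - 1 = 169 - 2 ≡ 14; y = λ·(1 - 14) - 4 ≡ 14. → (14, 14)
add G: (14, 14) + (4, 5). λ = (5 - 14)/(4 - 14) ≡ 8/7 mod 17. 7⁻¹ ≡ 5 (mod 17) since 7·5 = 35 ≡ 1, so λ ≡ 6.
  x = λ² - 14 - 4 = 36 - 18 ≡ 1; y = λ·(14 - 1) - 14 ≡ 13. → (1, 13)
double: tangent at (1, 13): λ = (3·1² + 16)/(2·13) ≡ 2/9. 9⁻¹ ≡ 2 (mod 17), so λ ≡ 2·2 ≡ 4.
  x = λ² - 1 - 1 = 16 - 2 ≡ 14; y = λ·(1 - 14) - 13 ≡ 3. → (14, 3)
add G: (14, 3) + (4, 5). λ = (5 - 3)/(4 - 14) ≡ 2/7 mod 17. 7⁻¹ ≡ 5 (mod 17) since 7·5 = 35 ≡ 1, so λ ≡ 10.
  x = λ² - 14 - 4 = 100 - 18 ≡ 14; y = λ·(14 - 14) - 3 ≡ 14. → (14, 14)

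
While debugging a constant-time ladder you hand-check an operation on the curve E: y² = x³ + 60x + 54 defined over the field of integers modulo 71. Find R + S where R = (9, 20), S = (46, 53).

(9, 20) + (46, 53). λ = (53 - 20)/(46 - 9) ≡ 33/37 mod 71. 37⁻¹ ≡ 48 (mod 71), so λ ≡ 22.
  x = λ² - 9 - 46 = 484 - 55 ≡ 3; y = λ·(9 - 3) - 20 ≡ 41. → (3, 41)

(3, 41)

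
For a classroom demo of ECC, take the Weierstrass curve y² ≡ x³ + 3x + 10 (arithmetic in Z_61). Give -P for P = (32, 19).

(32, 42)

-(32, 19) = (32, -19 mod 61) = (32, 42).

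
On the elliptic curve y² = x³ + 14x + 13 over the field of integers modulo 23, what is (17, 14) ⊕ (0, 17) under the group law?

(17, 14) + (0, 17). λ = (17 - 14)/(0 - 17) ≡ 3/6 mod 23. 6⁻¹ ≡ 4 (mod 23) since 6·4 = 24 ≡ 1, so λ ≡ 12.
  x = λ² - 17 - 0 = 144 - 17 ≡ 12; y = λ·(17 - 12) - 14 ≡ 0. → (12, 0)

(12, 0)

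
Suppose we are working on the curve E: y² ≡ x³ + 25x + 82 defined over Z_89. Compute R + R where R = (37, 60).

tangent at (37, 60): λ = (3·37² + 25)/(2·60) ≡ 38/31. 31⁻¹ ≡ 23 (mod 89) since 31·23 = 713 ≡ 1, so λ ≡ 38·23 ≡ 73.
  x = λ² - 37 - 37 = 5329 - 74 ≡ 4; y = λ·(37 - 4) - 60 ≡ 35. → (4, 35)

(4, 35)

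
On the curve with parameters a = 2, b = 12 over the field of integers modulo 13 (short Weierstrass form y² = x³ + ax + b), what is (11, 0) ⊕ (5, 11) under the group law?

(0, 8)

(11, 0) + (5, 11). λ = (11 - 0)/(5 - 11) ≡ 11/7 mod 13. 7⁻¹ ≡ 2 (mod 13) since 7·2 = 14 ≡ 1, so λ ≡ 9.
  x = λ² - 11 - 5 = 81 - 16 ≡ 0; y = λ·(11 - 0) - 0 ≡ 8. → (0, 8)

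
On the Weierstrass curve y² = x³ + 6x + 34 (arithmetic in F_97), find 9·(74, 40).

Write G = (74, 40).
Repeated addition: build up to 9G.
2G: tangent at (74, 40): λ = (3·74² + 6)/(2·40) ≡ 41/80. 80⁻¹ ≡ 57 (mod 97), so λ ≡ 41·57 ≡ 9.
  x = λ² - 74 - 74 = 81 - 148 ≡ 30; y = λ·(74 - 30) - 40 ≡ 65. → (30, 65)
3G: (30, 65) + (74, 40). λ = (40 - 65)/(74 - 30) ≡ 72/44 mod 97. 44⁻¹ ≡ 86 (mod 97), so λ ≡ 81.
  x = λ² - 30 - 74 = 6561 - 104 ≡ 55; y = λ·(30 - 55) - 65 ≡ 44. → (55, 44)
4G: (55, 44) + (74, 40). λ = (40 - 44)/(74 - 55) ≡ 93/19 mod 97. 19⁻¹ ≡ 46 (mod 97) since 19·46 = 874 ≡ 1, so λ ≡ 10.
  x = λ² - 55 - 74 = 100 - 129 ≡ 68; y = λ·(55 - 68) - 44 ≡ 20. → (68, 20)
5G: (68, 20) + (74, 40). λ = (40 - 20)/(74 - 68) ≡ 20/6 mod 97. 6⁻¹ ≡ 81 (mod 97), so λ ≡ 68.
  x = λ² - 68 - 74 = 4624 - 142 ≡ 20; y = λ·(68 - 20) - 20 ≡ 43. → (20, 43)
6G: (20, 43) + (74, 40). λ = (40 - 43)/(74 - 20) ≡ 94/54 mod 97. 54⁻¹ ≡ 9 (mod 97), so λ ≡ 70.
  x = λ² - 20 - 74 = 4900 - 94 ≡ 53; y = λ·(20 - 53) - 43 ≡ 72. → (53, 72)
7G: (53, 72) + (74, 40). λ = (40 - 72)/(74 - 53) ≡ 65/21 mod 97. 21⁻¹ ≡ 37 (mod 97), so λ ≡ 77.
  x = λ² - 53 - 74 = 5929 - 127 ≡ 79; y = λ·(53 - 79) - 72 ≡ 60. → (79, 60)
8G: (79, 60) + (74, 40). λ = (40 - 60)/(74 - 79) ≡ 77/92 mod 97. 92⁻¹ ≡ 58 (mod 97) since 92·58 = 5336 ≡ 1, so λ ≡ 4.
  x = λ² - 79 - 74 = 16 - 153 ≡ 57; y = λ·(79 - 57) - 60 ≡ 28. → (57, 28)
9G: (57, 28) + (74, 40). λ = (40 - 28)/(74 - 57) ≡ 12/17 mod 97. 17⁻¹ ≡ 40 (mod 97) since 17·40 = 680 ≡ 1, so λ ≡ 92.
  x = λ² - 57 - 74 = 8464 - 131 ≡ 88; y = λ·(57 - 88) - 28 ≡ 30. → (88, 30)

(88, 30)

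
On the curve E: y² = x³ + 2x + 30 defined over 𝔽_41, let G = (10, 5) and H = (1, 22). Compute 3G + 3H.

(37, 32)

First 3G:
Repeated addition: build up to 3G.
2G: tangent at (10, 5): λ = (3·10² + 2)/(2·5) ≡ 15/10. 10⁻¹ ≡ 37 (mod 41), so λ ≡ 15·37 ≡ 22.
  x = λ² - 10 - 10 = 484 - 20 ≡ 13; y = λ·(10 - 13) - 5 ≡ 11. → (13, 11)
3G: (13, 11) + (10, 5). λ = (5 - 11)/(10 - 13) ≡ 35/38 mod 41. 38⁻¹ ≡ 27 (mod 41), so λ ≡ 2.
  x = λ² - 13 - 10 = 4 - 23 ≡ 22; y = λ·(13 - 22) - 11 ≡ 12. → (22, 12)
3G = (22, 12).
Next 3H:
Repeated addition: build up to 3H.
2H: tangent at (1, 22): λ = (3·1² + 2)/(2·22) ≡ 5/3. 3⁻¹ ≡ 14 (mod 41), so λ ≡ 5·14 ≡ 29.
  x = λ² - 1 - 1 = 841 - 2 ≡ 19; y = λ·(1 - 19) - 22 ≡ 30. → (19, 30)
3H: (19, 30) + (1, 22). λ = (22 - 30)/(1 - 19) ≡ 33/23 mod 41. 23⁻¹ ≡ 25 (mod 41), so λ ≡ 5.
  x = λ² - 19 - 1 = 25 - 20 ≡ 5; y = λ·(19 - 5) - 30 ≡ 40. → (5, 40)
3H = (5, 40).
Finally 3G + 3H:
(22, 12) + (5, 40). λ = (40 - 12)/(5 - 22) ≡ 28/24 mod 41. 24⁻¹ ≡ 12 (mod 41), so λ ≡ 8.
  x = λ² - 22 - 5 = 64 - 27 ≡ 37; y = λ·(22 - 37) - 12 ≡ 32. → (37, 32)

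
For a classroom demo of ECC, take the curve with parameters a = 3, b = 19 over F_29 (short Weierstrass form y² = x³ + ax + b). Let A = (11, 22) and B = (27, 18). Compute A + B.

(11, 7)

(11, 22) + (27, 18). λ = (18 - 22)/(27 - 11) ≡ 25/16 mod 29. 16⁻¹ ≡ 20 (mod 29), so λ ≡ 7.
  x = λ² - 11 - 27 = 49 - 38 ≡ 11; y = λ·(11 - 11) - 22 ≡ 7. → (11, 7)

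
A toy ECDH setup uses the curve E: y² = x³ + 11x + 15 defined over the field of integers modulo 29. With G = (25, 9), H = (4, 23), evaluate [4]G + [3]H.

(18, 19)

First 4G:
Repeated addition: build up to 4G.
2G: tangent at (25, 9): λ = (3·25² + 11)/(2·9) ≡ 1/18. 18⁻¹ ≡ 21 (mod 29), so λ ≡ 1·21 ≡ 21.
  x = λ² - 25 - 25 = 441 - 50 ≡ 14; y = λ·(25 - 14) - 9 ≡ 19. → (14, 19)
3G: (14, 19) + (25, 9). λ = (9 - 19)/(25 - 14) ≡ 19/11 mod 29. 11⁻¹ ≡ 8 (mod 29), so λ ≡ 7.
  x = λ² - 14 - 25 = 49 - 39 ≡ 10; y = λ·(14 - 10) - 19 ≡ 9. → (10, 9)
4G: (10, 9) + (25, 9). λ = (9 - 9)/(25 - 10) ≡ 0/15 mod 29. 15⁻¹ ≡ 2 (mod 29) since 15·2 = 30 ≡ 1, so λ ≡ 0.
  x = λ² - 10 - 25 = 0 - 35 ≡ 23; y = λ·(10 - 23) - 9 ≡ 20. → (23, 20)
4G = (23, 20).
Next 3H:
Repeated addition: build up to 3H.
2H: tangent at (4, 23): λ = (3·4² + 11)/(2·23) ≡ 1/17. 17⁻¹ ≡ 12 (mod 29), so λ ≡ 1·12 ≡ 12.
  x = λ² - 4 - 4 = 144 - 8 ≡ 20; y = λ·(4 - 20) - 23 ≡ 17. → (20, 17)
3H: (20, 17) + (4, 23). λ = (23 - 17)/(4 - 20) ≡ 6/13 mod 29. 13⁻¹ ≡ 9 (mod 29), so λ ≡ 25.
  x = λ² - 20 - 4 = 625 - 24 ≡ 21; y = λ·(20 - 21) - 17 ≡ 16. → (21, 16)
3H = (21, 16).
Finally 4G + 3H:
(23, 20) + (21, 16). λ = (16 - 20)/(21 - 23) ≡ 25/27 mod 29. 27⁻¹ ≡ 14 (mod 29) since 27·14 = 378 ≡ 1, so λ ≡ 2.
  x = λ² - 23 - 21 = 4 - 44 ≡ 18; y = λ·(23 - 18) - 20 ≡ 19. → (18, 19)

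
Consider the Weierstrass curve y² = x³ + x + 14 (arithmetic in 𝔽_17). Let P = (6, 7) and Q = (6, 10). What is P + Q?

O

The two points share x = 6 and their y-coordinates satisfy 7 + 10 ≡ 0 (mod 17), so they are inverses. Their sum is ∞.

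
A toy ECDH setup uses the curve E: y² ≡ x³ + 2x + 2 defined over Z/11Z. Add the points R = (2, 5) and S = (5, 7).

(2, 5) + (5, 7). λ = (7 - 5)/(5 - 2) ≡ 2/3 mod 11. 3⁻¹ ≡ 4 (mod 11), so λ ≡ 8.
  x = λ² - 2 - 5 = 64 - 7 ≡ 2; y = λ·(2 - 2) - 5 ≡ 6. → (2, 6)

(2, 6)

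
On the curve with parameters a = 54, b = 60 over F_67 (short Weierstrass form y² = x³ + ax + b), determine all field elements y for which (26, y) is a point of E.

x³ + 54x + 60 = 19040 ≡ 12 (mod 67).
12 is a non-residue mod 67; no y exists.

none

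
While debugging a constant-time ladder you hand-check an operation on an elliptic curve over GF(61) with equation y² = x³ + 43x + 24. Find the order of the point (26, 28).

2P: tangent at (26, 28): λ = (3·26² + 43)/(2·28) ≡ 58/56. 56⁻¹ ≡ 12 (mod 61) since 56·12 = 672 ≡ 1, so λ ≡ 58·12 ≡ 25.
  x = λ² - 26 - 26 = 625 - 52 ≡ 24; y = λ·(26 - 24) - 28 ≡ 22. → (24, 22)
3P: (24, 22) + (26, 28). λ = (28 - 22)/(26 - 24) ≡ 6/2 mod 61. 2⁻¹ ≡ 31 (mod 61), so λ ≡ 3.
  x = λ² - 24 - 26 = 9 - 50 ≡ 20; y = λ·(24 - 20) - 22 ≡ 51. → (20, 51)
4P: (20, 51) + (26, 28). λ = (28 - 51)/(26 - 20) ≡ 38/6 mod 61. 6⁻¹ ≡ 51 (mod 61) since 6·51 = 306 ≡ 1, so λ ≡ 47.
  x = λ² - 20 - 26 = 2209 - 46 ≡ 28; y = λ·(20 - 28) - 51 ≡ 0. → (28, 0)
5P: (28, 0) + (26, 28). λ = (28 - 0)/(26 - 28) ≡ 28/59 mod 61. 59⁻¹ ≡ 30 (mod 61), so λ ≡ 47.
  x = λ² - 28 - 26 = 2209 - 54 ≡ 20; y = λ·(28 - 20) - 0 ≡ 10. → (20, 10)
6P: (20, 10) + (26, 28). λ = (28 - 10)/(26 - 20) ≡ 18/6 mod 61. 6⁻¹ ≡ 51 (mod 61) since 6·51 = 306 ≡ 1, so λ ≡ 3.
  x = λ² - 20 - 26 = 9 - 46 ≡ 24; y = λ·(20 - 24) - 10 ≡ 39. → (24, 39)
7P: (24, 39) + (26, 28). λ = (28 - 39)/(26 - 24) ≡ 50/2 mod 61. 2⁻¹ ≡ 31 (mod 61) since 2·31 = 62 ≡ 1, so λ ≡ 25.
  x = λ² - 24 - 26 = 625 - 50 ≡ 26; y = λ·(24 - 26) - 39 ≡ 33. → (26, 33)
8P: (26, 33) + (26, 28): same x and y₁ ≡ -y₂, so the sum is ∞.
8P = ∞, so the order is 8.

8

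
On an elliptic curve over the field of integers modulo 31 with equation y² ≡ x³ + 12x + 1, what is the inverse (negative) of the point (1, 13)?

-(1, 13) = (1, -13 mod 31) = (1, 18).

(1, 18)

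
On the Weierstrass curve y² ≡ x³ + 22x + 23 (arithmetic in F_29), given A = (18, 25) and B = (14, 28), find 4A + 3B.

First 4A:
Double-and-add on 4 = (100)₂. Start with A = (18, 25) for the leading 1-bit.
double: tangent at (18, 25): λ = (3·18² + 22)/(2·25) ≡ 8/21. 21⁻¹ ≡ 18 (mod 29), so λ ≡ 8·18 ≡ 28.
  x = λ² - 18 - 18 = 784 - 36 ≡ 23; y = λ·(18 - 23) - 25 ≡ 9. → (23, 9)
double: tangent at (23, 9): λ = (3·23² + 22)/(2·9) ≡ 14/18. 18⁻¹ ≡ 21 (mod 29), so λ ≡ 14·21 ≡ 4.
  x = λ² - 23 - 23 = 16 - 46 ≡ 28; y = λ·(23 - 28) - 9 ≡ 0. → (28, 0)
4A = (28, 0).
Next 3B:
Repeated addition: build up to 3B.
2B: tangent at (14, 28): λ = (3·14² + 22)/(2·28) ≡ 1/27. 27⁻¹ ≡ 14 (mod 29), so λ ≡ 1·14 ≡ 14.
  x = λ² - 14 - 14 = 196 - 28 ≡ 23; y = λ·(14 - 23) - 28 ≡ 20. → (23, 20)
3B: (23, 20) + (14, 28). λ = (28 - 20)/(14 - 23) ≡ 8/20 mod 29. 20⁻¹ ≡ 16 (mod 29), so λ ≡ 12.
  x = λ² - 23 - 14 = 144 - 37 ≡ 20; y = λ·(23 - 20) - 20 ≡ 16. → (20, 16)
3B = (20, 16).
Finally 4A + 3B:
(28, 0) + (20, 16). λ = (16 - 0)/(20 - 28) ≡ 16/21 mod 29. 21⁻¹ ≡ 18 (mod 29), so λ ≡ 27.
  x = λ² - 28 - 20 = 729 - 48 ≡ 14; y = λ·(28 - 14) - 0 ≡ 1. → (14, 1)

(14, 1)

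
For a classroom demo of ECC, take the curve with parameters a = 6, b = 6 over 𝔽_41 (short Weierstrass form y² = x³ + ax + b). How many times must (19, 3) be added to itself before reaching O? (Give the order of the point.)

2P: tangent at (19, 3): λ = (3·19² + 6)/(2·3) ≡ 23/6. 6⁻¹ ≡ 7 (mod 41), so λ ≡ 23·7 ≡ 38.
  x = λ² - 19 - 19 = 1444 - 38 ≡ 12; y = λ·(19 - 12) - 3 ≡ 17. → (12, 17)
3P: (12, 17) + (19, 3). λ = (3 - 17)/(19 - 12) ≡ 27/7 mod 41. 7⁻¹ ≡ 6 (mod 41) since 7·6 = 42 ≡ 1, so λ ≡ 39.
  x = λ² - 12 - 19 = 1521 - 31 ≡ 14; y = λ·(12 - 14) - 17 ≡ 28. → (14, 28)
4P: (14, 28) + (19, 3). λ = (3 - 28)/(19 - 14) ≡ 16/5 mod 41. 5⁻¹ ≡ 33 (mod 41) since 5·33 = 165 ≡ 1, so λ ≡ 36.
  x = λ² - 14 - 19 = 1296 - 33 ≡ 33; y = λ·(14 - 33) - 28 ≡ 26. → (33, 26)
5P: (33, 26) + (19, 3). λ = (3 - 26)/(19 - 33) ≡ 18/27 mod 41. 27⁻¹ ≡ 38 (mod 41), so λ ≡ 28.
  x = λ² - 33 - 19 = 784 - 52 ≡ 35; y = λ·(33 - 35) - 26 ≡ 0. → (35, 0)
6P: (35, 0) + (19, 3). λ = (3 - 0)/(19 - 35) ≡ 3/25 mod 41. 25⁻¹ ≡ 23 (mod 41) since 25·23 = 575 ≡ 1, so λ ≡ 28.
  x = λ² - 35 - 19 = 784 - 54 ≡ 33; y = λ·(35 - 33) - 0 ≡ 15. → (33, 15)
7P: (33, 15) + (19, 3). λ = (3 - 15)/(19 - 33) ≡ 29/27 mod 41. 27⁻¹ ≡ 38 (mod 41), so λ ≡ 36.
  x = λ² - 33 - 19 = 1296 - 52 ≡ 14; y = λ·(33 - 14) - 15 ≡ 13. → (14, 13)
8P: (14, 13) + (19, 3). λ = (3 - 13)/(19 - 14) ≡ 31/5 mod 41. 5⁻¹ ≡ 33 (mod 41) since 5·33 = 165 ≡ 1, so λ ≡ 39.
  x = λ² - 14 - 19 = 1521 - 33 ≡ 12; y = λ·(14 - 12) - 13 ≡ 24. → (12, 24)
9P: (12, 24) + (19, 3). λ = (3 - 24)/(19 - 12) ≡ 20/7 mod 41. 7⁻¹ ≡ 6 (mod 41), so λ ≡ 38.
  x = λ² - 12 - 19 = 1444 - 31 ≡ 19; y = λ·(12 - 19) - 24 ≡ 38. → (19, 38)
10P: (19, 38) + (19, 3): same x and y₁ ≡ -y₂, so the sum is O.
10P = O, so the order is 10.

10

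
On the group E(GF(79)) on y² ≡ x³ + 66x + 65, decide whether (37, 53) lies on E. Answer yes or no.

no

y² = 53² ≡ 44; x³ + 66x + 65 = 53160 ≡ 72 (mod 79). 44 ≠ 72.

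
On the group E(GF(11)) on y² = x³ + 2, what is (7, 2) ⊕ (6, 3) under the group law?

(7, 2) + (6, 3). λ = (3 - 2)/(6 - 7) ≡ 1/10 mod 11. 10⁻¹ ≡ 10 (mod 11) since 10·10 = 100 ≡ 1, so λ ≡ 10.
  x = λ² - 7 - 6 = 100 - 13 ≡ 10; y = λ·(7 - 10) - 2 ≡ 1. → (10, 1)

(10, 1)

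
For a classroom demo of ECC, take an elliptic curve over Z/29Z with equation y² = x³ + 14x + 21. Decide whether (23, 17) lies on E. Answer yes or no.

y² = 17² ≡ 28; x³ + 14x + 21 = 12510 ≡ 11 (mod 29). 28 ≠ 11.

no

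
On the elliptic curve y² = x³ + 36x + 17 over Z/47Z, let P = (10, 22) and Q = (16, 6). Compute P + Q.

(2, 35)

(10, 22) + (16, 6). λ = (6 - 22)/(16 - 10) ≡ 31/6 mod 47. 6⁻¹ ≡ 8 (mod 47), so λ ≡ 13.
  x = λ² - 10 - 16 = 169 - 26 ≡ 2; y = λ·(10 - 2) - 22 ≡ 35. → (2, 35)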